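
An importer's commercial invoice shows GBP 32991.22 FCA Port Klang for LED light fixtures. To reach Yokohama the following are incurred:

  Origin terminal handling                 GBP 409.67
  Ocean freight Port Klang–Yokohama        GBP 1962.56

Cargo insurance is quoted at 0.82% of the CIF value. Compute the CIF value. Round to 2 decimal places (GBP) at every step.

CIF value: GBP 35655.83

Let C be the CIF value. C = FCA price + pre-shipment costs + freight + 0.82% × C
C − 0.82% × C = 32991.22 + 409.67 + 1962.56
0.9918 × C = 35363.45
C = 35363.45 / 0.9918 = 35655.83
Insurance premium = 0.82% × 35655.83 = 292.38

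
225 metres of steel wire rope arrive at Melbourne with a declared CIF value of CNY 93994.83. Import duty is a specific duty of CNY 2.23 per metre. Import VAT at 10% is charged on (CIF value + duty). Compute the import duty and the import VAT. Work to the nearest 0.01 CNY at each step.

Import duty = 225 × 2.23 = 501.75
VAT base = CIF + duty = 93994.83 + 501.75 = 94496.58
Import VAT = 94496.58 × 10% = 9449.66

Import duty: CNY 501.75; import VAT: CNY 9449.66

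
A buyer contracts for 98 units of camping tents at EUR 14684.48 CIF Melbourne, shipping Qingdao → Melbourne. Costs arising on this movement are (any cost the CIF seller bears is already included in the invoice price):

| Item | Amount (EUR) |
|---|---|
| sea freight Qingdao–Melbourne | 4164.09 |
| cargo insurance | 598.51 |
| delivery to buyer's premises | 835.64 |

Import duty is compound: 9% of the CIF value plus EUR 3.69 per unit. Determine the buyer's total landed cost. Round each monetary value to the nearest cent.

Total landed cost: EUR 17203.34

CIF: the seller pays costs through ocean freight and marine insurance to the destination port.
Already in the invoice (seller's account under CIF): freight, insurance — exclude.
The CIF price already equals the CIF value: 14684.48
Ad valorem component: 14684.48 × 9% = 1321.60
Specific component: 98 × 3.69 = 361.62
Import duty = 1321.60 + 361.62 = 1683.22
Buyer bears: delivery 835.64 + duty 1683.22 = 2518.86
Landed cost = invoice 14684.48 + 2518.86 = 17203.34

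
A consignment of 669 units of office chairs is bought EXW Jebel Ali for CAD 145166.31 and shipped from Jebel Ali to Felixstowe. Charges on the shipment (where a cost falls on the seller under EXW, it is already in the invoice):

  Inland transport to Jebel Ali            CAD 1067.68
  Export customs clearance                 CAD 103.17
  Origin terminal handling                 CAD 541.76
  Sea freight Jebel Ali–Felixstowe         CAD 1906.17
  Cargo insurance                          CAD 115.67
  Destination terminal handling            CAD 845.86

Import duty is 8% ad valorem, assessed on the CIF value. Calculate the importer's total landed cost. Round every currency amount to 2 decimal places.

EXW: the seller makes goods available at their premises; the buyer bears all onward costs.
CIF value = EXW price + inland to port + export clearance + origin terminal + freight + insurance = 145166.31 + 1067.68 + 103.17 + 541.76 + 1906.17 + 115.67 = 148900.76
Import duty = 148900.76 × 8% = 11912.06
Buyer bears: inland to port 1067.68 + export clearance 103.17 + origin terminal 541.76 + freight 1906.17 + insurance 115.67 + destination terminal 845.86 + duty 11912.06 = 16492.37
Landed cost = invoice 145166.31 + 16492.37 = 161658.68

Total landed cost: CAD 161658.68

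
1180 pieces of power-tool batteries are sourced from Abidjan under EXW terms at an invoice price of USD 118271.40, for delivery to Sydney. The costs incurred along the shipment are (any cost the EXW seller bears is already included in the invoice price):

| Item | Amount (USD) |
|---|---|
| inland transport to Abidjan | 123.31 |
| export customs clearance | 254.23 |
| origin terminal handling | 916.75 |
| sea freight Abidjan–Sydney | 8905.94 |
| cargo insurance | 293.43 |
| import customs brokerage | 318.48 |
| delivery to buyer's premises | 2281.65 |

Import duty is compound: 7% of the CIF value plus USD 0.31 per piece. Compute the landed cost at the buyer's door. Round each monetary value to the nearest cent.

Total landed cost: USD 140744.54

EXW: the seller makes goods available at their premises; the buyer bears all onward costs.
CIF value = EXW price + inland to port + export clearance + origin terminal + freight + insurance = 118271.40 + 123.31 + 254.23 + 916.75 + 8905.94 + 293.43 = 128765.06
Ad valorem component: 128765.06 × 7% = 9013.55
Specific component: 1180 × 0.31 = 365.80
Import duty = 9013.55 + 365.80 = 9379.35
Buyer bears: inland to port 123.31 + export clearance 254.23 + origin terminal 916.75 + freight 8905.94 + insurance 293.43 + brokerage 318.48 + delivery 2281.65 + duty 9379.35 = 22473.14
Landed cost = invoice 118271.40 + 22473.14 = 140744.54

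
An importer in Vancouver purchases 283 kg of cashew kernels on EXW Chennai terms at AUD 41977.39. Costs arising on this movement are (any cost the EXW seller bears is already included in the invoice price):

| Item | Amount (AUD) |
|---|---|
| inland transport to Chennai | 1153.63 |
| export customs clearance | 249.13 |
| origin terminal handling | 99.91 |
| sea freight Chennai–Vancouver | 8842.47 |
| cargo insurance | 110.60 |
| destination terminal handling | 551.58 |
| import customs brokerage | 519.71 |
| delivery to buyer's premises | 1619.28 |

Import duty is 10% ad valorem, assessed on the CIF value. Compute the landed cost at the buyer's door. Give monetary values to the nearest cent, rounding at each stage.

Total landed cost: AUD 60367.01

EXW: the seller makes goods available at their premises; the buyer bears all onward costs.
CIF value = EXW price + inland to port + export clearance + origin terminal + freight + insurance = 41977.39 + 1153.63 + 249.13 + 99.91 + 8842.47 + 110.60 = 52433.13
Import duty = 52433.13 × 10% = 5243.31
Buyer bears: inland to port 1153.63 + export clearance 249.13 + origin terminal 99.91 + freight 8842.47 + insurance 110.60 + destination terminal 551.58 + brokerage 519.71 + delivery 1619.28 + duty 5243.31 = 18389.62
Landed cost = invoice 41977.39 + 18389.62 = 60367.01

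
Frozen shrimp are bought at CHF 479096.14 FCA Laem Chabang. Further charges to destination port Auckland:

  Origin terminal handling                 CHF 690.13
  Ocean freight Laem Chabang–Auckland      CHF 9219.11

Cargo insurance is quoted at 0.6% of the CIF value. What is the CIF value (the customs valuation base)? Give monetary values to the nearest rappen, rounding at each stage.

CIF value: CHF 491957.12

Let C be the CIF value. C = FCA price + pre-shipment costs + freight + 0.6% × C
C − 0.6% × C = 479096.14 + 690.13 + 9219.11
0.994 × C = 489005.38
C = 489005.38 / 0.994 = 491957.12
Insurance premium = 0.6% × 491957.12 = 2951.74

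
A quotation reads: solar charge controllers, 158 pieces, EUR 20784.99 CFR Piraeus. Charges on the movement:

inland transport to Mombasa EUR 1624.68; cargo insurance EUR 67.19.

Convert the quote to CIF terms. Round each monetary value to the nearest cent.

CIF price: EUR 20852.18

Not relevant to the conversion: inland to port — on the seller under both CFR and CIF; already in the CFR price and stays in the CIF price.
From CFR to CIF, the seller additionally bears: insurance.
CIF price = 20784.99 + 67.19 = 20852.18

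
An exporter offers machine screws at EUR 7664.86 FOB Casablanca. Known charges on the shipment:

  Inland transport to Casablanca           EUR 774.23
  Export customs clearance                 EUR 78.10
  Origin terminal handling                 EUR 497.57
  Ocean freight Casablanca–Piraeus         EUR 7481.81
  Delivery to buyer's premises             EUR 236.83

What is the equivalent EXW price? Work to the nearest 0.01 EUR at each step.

Not relevant to the conversion: delivery, freight — on the buyer under both terms; not part of either seller's price.
From FOB to EXW, the seller no longer bears: inland to port, export clearance, origin terminal.
EXW price = 7664.86 − 774.23 − 78.10 − 497.57 = 6314.96

EXW price: EUR 6314.96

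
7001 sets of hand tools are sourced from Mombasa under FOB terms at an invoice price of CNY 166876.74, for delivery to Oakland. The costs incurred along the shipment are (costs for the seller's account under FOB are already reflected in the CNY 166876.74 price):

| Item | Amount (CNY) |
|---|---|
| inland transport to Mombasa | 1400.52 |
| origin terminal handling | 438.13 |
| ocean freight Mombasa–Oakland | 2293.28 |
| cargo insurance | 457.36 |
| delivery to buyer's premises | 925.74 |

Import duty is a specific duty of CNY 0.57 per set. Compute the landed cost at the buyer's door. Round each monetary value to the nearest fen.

Total landed cost: CNY 174543.69

FOB: the seller bears costs until goods are on board at the origin port; the buyer bears freight, insurance and all costs thereafter.
Already in the invoice (seller's account under FOB): inland to port, origin terminal — exclude.
CIF value = FOB price + freight + insurance = 166876.74 + 2293.28 + 457.36 = 169627.38
Import duty = 7001 × 0.57 = 3990.57
Buyer bears: freight 2293.28 + insurance 457.36 + delivery 925.74 + duty 3990.57 = 7666.95
Landed cost = invoice 166876.74 + 7666.95 = 174543.69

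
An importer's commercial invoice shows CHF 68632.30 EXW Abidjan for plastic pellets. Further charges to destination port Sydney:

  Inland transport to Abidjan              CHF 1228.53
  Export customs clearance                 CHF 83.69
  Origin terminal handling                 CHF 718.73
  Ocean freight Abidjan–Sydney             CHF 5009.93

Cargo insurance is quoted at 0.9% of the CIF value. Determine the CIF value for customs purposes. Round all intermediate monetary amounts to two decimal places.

CIF value: CHF 76360.42

Let C be the CIF value. C = EXW price + pre-shipment costs + freight + 0.9% × C
C − 0.9% × C = 68632.30 + 1228.53 + 83.69 + 718.73 + 5009.93
0.991 × C = 75673.18
C = 75673.18 / 0.991 = 76360.42
Insurance premium = 0.9% × 76360.42 = 687.24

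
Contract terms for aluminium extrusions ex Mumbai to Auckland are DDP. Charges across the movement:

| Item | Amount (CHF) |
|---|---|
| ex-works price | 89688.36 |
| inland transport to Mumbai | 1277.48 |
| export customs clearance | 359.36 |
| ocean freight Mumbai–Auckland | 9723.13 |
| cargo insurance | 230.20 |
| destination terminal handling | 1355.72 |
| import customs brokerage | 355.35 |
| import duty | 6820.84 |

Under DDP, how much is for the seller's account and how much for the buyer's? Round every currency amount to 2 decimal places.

DDP: the seller bears all costs including import duty.
Seller's account: goods 89688.36 + inland to port 1277.48 + export clearance 359.36 + freight 9723.13 + insurance 230.20 + destination terminal 1355.72 + brokerage 355.35 + duty 6820.84 = 109810.44
Buyer's account: 0.00

Seller: CHF 109810.44; buyer: CHF 0.00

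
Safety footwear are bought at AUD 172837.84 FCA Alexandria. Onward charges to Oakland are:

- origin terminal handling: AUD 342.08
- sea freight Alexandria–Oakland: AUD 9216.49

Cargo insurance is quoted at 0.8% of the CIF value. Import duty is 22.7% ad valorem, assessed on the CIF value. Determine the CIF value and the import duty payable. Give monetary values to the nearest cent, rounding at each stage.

Let C be the CIF value. C = FCA price + pre-shipment costs + freight + 0.8% × C
C − 0.8% × C = 172837.84 + 342.08 + 9216.49
0.992 × C = 182396.41
C = 182396.41 / 0.992 = 183867.35
Insurance premium = 0.8% × 183867.35 = 1470.94
Import duty = 183867.35 × 22.7% = 41737.89

CIF value: AUD 183867.35; import duty: AUD 41737.89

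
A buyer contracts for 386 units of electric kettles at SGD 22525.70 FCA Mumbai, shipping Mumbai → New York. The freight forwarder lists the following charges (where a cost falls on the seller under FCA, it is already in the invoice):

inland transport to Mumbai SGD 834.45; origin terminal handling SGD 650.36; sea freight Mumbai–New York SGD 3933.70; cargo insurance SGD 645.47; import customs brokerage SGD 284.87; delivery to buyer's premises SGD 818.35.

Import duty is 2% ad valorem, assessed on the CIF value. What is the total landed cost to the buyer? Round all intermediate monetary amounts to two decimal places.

FCA: the seller delivers export-cleared goods to the carrier; the buyer bears costs from that point.
Already in the invoice (seller's account under FCA): inland to port — exclude.
CIF value = FCA price + origin terminal + freight + insurance = 22525.70 + 650.36 + 3933.70 + 645.47 = 27755.23
Import duty = 27755.23 × 2% = 555.10
Buyer bears: origin terminal 650.36 + freight 3933.70 + insurance 645.47 + brokerage 284.87 + delivery 818.35 + duty 555.10 = 6887.85
Landed cost = invoice 22525.70 + 6887.85 = 29413.55

Total landed cost: SGD 29413.55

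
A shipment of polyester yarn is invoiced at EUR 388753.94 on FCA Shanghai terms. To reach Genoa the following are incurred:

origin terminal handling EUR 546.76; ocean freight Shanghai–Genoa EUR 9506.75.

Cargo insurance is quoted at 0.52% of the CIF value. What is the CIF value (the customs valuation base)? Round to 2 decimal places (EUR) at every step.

Let C be the CIF value. C = FCA price + pre-shipment costs + freight + 0.52% × C
C − 0.52% × C = 388753.94 + 546.76 + 9506.75
0.9948 × C = 398807.45
C = 398807.45 / 0.9948 = 400892.09
Insurance premium = 0.52% × 400892.09 = 2084.64

CIF value: EUR 400892.09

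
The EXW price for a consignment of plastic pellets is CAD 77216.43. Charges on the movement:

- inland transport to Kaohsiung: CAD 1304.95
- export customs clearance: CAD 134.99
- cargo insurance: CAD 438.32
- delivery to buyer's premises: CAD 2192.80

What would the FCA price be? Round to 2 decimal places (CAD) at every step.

Not relevant to the conversion: insurance, delivery — on the buyer under both terms; not part of either seller's price.
From EXW to FCA, the seller additionally bears: inland to port, export clearance.
FCA price = 77216.43 + 1304.95 + 134.99 = 78656.37

FCA price: CAD 78656.37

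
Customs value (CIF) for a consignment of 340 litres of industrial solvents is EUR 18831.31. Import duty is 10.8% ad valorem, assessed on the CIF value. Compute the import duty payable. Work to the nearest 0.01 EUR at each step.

Import duty: EUR 2033.78

Import duty = 18831.31 × 10.8% = 2033.78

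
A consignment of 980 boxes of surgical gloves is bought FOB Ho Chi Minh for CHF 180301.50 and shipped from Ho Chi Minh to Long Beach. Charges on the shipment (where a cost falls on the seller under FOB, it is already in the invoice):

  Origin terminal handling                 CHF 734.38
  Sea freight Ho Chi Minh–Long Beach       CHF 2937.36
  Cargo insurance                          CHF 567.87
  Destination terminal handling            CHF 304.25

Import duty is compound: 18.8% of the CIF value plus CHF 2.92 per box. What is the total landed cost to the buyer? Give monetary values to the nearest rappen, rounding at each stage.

Total landed cost: CHF 221528.25

FOB: the seller bears costs until goods are on board at the origin port; the buyer bears freight, insurance and all costs thereafter.
Already in the invoice (seller's account under FOB): origin terminal — exclude.
CIF value = FOB price + freight + insurance = 180301.50 + 2937.36 + 567.87 = 183806.73
Ad valorem component: 183806.73 × 18.8% = 34555.67
Specific component: 980 × 2.92 = 2861.60
Import duty = 34555.67 + 2861.60 = 37417.27
Buyer bears: freight 2937.36 + insurance 567.87 + destination terminal 304.25 + duty 37417.27 = 41226.75
Landed cost = invoice 180301.50 + 41226.75 = 221528.25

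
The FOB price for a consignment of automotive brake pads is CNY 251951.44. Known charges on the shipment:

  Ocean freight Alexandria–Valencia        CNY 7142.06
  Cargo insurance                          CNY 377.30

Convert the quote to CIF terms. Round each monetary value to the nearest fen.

CIF price: CNY 259470.80

From FOB to CIF, the seller additionally bears: freight, insurance.
CIF price = 251951.44 + 7142.06 + 377.30 = 259470.80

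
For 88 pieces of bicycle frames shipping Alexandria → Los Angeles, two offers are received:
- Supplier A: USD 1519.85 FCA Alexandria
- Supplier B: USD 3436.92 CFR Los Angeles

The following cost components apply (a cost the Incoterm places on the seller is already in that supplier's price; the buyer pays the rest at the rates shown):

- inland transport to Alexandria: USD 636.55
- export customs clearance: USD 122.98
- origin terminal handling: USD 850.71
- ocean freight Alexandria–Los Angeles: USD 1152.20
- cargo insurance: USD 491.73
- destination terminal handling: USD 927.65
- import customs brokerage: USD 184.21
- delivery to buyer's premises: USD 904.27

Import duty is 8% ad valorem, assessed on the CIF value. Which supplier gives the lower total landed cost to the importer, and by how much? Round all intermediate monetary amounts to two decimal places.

Supplier B is cheaper by USD 92.71

Supplier A (FCA):
CIF value = FCA price + origin terminal + freight + insurance = 1519.85 + 850.71 + 1152.20 + 491.73 = 4014.49
Import duty = 4014.49 × 8% = 321.16
Buyer bears (A): 850.71 + 1152.20 + 491.73 + 927.65 + 184.21 + 904.27 = 4510.77
Landed cost (A) = invoice 1519.85 + 4510.77 + duty 321.16 = 6351.78
Supplier B (CFR):
CIF value = CFR price + insurance = 3436.92 + 491.73 = 3928.65
Import duty = 3928.65 × 8% = 314.29
Buyer bears (B): 491.73 + 927.65 + 184.21 + 904.27 = 2507.86
Landed cost (B) = invoice 3436.92 + 2507.86 + duty 314.29 = 6259.07
Difference = |6351.78 − 6259.07| = 92.71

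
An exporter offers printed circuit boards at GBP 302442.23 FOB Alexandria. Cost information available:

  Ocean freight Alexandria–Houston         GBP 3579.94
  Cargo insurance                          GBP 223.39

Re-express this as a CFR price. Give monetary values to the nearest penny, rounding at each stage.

CFR price: GBP 306022.17

Not relevant to the conversion: insurance — on the buyer under both terms; not part of either seller's price.
From FOB to CFR, the seller additionally bears: freight.
CFR price = 302442.23 + 3579.94 = 306022.17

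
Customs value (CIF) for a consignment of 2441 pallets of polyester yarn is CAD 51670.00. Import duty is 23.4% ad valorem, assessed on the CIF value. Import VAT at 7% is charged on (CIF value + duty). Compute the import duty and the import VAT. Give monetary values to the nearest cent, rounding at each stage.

Import duty = 51670.00 × 23.4% = 12090.78
VAT base = CIF + duty = 51670.00 + 12090.78 = 63760.78
Import VAT = 63760.78 × 7% = 4463.25

Import duty: CAD 12090.78; import VAT: CAD 4463.25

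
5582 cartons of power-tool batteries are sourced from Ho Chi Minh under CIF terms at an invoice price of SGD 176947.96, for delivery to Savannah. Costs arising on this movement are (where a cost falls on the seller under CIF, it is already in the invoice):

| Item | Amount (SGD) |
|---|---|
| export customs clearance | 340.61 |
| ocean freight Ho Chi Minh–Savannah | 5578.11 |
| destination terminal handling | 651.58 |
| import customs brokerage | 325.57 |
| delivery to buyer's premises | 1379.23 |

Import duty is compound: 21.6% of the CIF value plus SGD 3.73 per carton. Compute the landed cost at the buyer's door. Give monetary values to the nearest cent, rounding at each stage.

Total landed cost: SGD 238345.96

CIF: the seller pays costs through ocean freight and marine insurance to the destination port.
Already in the invoice (seller's account under CIF): export clearance, freight — exclude.
The CIF price already equals the CIF value: 176947.96
Ad valorem component: 176947.96 × 21.6% = 38220.76
Specific component: 5582 × 3.73 = 20820.86
Import duty = 38220.76 + 20820.86 = 59041.62
Buyer bears: destination terminal 651.58 + brokerage 325.57 + delivery 1379.23 + duty 59041.62 = 61398.00
Landed cost = invoice 176947.96 + 61398.00 = 238345.96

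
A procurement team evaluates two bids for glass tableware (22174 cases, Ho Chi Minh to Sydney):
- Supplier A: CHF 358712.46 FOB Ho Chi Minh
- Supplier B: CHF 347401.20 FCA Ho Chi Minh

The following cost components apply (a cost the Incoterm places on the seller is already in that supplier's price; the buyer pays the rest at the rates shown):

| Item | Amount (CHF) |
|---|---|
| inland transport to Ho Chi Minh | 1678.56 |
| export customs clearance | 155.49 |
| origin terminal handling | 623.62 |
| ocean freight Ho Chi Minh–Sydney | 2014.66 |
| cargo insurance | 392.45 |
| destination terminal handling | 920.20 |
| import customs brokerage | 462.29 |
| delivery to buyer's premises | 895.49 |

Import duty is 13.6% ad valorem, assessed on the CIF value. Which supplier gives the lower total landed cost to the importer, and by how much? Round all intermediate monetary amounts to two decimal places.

Supplier A (FOB):
CIF value = FOB price + freight + insurance = 358712.46 + 2014.66 + 392.45 = 361119.57
Import duty = 361119.57 × 13.6% = 49112.26
Buyer bears (A): 2014.66 + 392.45 + 920.20 + 462.29 + 895.49 = 4685.09
Landed cost (A) = invoice 358712.46 + 4685.09 + duty 49112.26 = 412509.81
Supplier B (FCA):
CIF value = FCA price + origin terminal + freight + insurance = 347401.20 + 623.62 + 2014.66 + 392.45 = 350431.93
Import duty = 350431.93 × 13.6% = 47658.74
Buyer bears (B): 623.62 + 2014.66 + 392.45 + 920.20 + 462.29 + 895.49 = 5308.71
Landed cost (B) = invoice 347401.20 + 5308.71 + duty 47658.74 = 400368.65
Difference = |412509.81 − 400368.65| = 12141.16

Supplier B is cheaper by CHF 12141.16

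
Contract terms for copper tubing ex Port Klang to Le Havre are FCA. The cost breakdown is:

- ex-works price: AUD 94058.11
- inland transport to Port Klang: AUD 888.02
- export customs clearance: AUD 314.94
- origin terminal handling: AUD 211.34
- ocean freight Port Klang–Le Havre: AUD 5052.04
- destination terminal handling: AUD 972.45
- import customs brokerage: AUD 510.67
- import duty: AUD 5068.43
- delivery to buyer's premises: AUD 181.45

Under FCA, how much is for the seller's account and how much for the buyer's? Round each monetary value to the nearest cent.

FCA: the seller delivers export-cleared goods to the carrier; the buyer bears costs from that point.
Seller's account: goods 94058.11 + inland to port 888.02 + export clearance 314.94 = 95261.07
Buyer's account: origin terminal 211.34 + freight 5052.04 + destination terminal 972.45 + brokerage 510.67 + duty 5068.43 + delivery 181.45 = 11996.38

Seller: AUD 95261.07; buyer: AUD 11996.38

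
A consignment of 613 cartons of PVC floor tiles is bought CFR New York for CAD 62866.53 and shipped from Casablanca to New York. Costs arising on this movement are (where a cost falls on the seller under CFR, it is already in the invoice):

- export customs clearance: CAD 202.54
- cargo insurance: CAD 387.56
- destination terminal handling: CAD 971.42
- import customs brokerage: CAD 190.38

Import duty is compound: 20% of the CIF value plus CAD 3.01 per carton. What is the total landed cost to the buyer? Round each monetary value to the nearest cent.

CFR: the seller pays costs through ocean freight to the destination port, but not insurance.
Already in the invoice (seller's account under CFR): export clearance — exclude.
CIF value = CFR price + insurance = 62866.53 + 387.56 = 63254.09
Ad valorem component: 63254.09 × 20% = 12650.82
Specific component: 613 × 3.01 = 1845.13
Import duty = 12650.82 + 1845.13 = 14495.95
Buyer bears: insurance 387.56 + destination terminal 971.42 + brokerage 190.38 + duty 14495.95 = 16045.31
Landed cost = invoice 62866.53 + 16045.31 = 78911.84

Total landed cost: CAD 78911.84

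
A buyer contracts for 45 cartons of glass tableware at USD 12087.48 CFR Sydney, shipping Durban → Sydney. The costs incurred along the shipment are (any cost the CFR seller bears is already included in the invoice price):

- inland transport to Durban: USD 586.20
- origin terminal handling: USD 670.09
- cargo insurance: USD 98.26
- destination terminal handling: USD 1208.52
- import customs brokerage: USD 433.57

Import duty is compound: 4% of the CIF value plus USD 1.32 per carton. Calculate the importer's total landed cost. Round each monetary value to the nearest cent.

CFR: the seller pays costs through ocean freight to the destination port, but not insurance.
Already in the invoice (seller's account under CFR): inland to port, origin terminal — exclude.
CIF value = CFR price + insurance = 12087.48 + 98.26 = 12185.74
Ad valorem component: 12185.74 × 4% = 487.43
Specific component: 45 × 1.32 = 59.40
Import duty = 487.43 + 59.40 = 546.83
Buyer bears: insurance 98.26 + destination terminal 1208.52 + brokerage 433.57 + duty 546.83 = 2287.18
Landed cost = invoice 12087.48 + 2287.18 = 14374.66

Total landed cost: USD 14374.66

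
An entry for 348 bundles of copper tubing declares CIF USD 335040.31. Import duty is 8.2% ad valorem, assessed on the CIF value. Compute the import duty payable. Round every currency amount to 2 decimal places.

Import duty: USD 27473.31

Import duty = 335040.31 × 8.2% = 27473.31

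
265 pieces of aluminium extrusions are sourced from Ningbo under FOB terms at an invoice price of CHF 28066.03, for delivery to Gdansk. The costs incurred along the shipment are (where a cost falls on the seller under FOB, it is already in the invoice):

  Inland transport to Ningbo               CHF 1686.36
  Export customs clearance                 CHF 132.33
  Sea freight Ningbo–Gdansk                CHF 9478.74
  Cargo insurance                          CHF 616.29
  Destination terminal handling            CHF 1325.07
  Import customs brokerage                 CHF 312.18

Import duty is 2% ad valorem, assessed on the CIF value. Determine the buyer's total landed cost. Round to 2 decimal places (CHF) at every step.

FOB: the seller bears costs until goods are on board at the origin port; the buyer bears freight, insurance and all costs thereafter.
Already in the invoice (seller's account under FOB): inland to port, export clearance — exclude.
CIF value = FOB price + freight + insurance = 28066.03 + 9478.74 + 616.29 = 38161.06
Import duty = 38161.06 × 2% = 763.22
Buyer bears: freight 9478.74 + insurance 616.29 + destination terminal 1325.07 + brokerage 312.18 + duty 763.22 = 12495.50
Landed cost = invoice 28066.03 + 12495.50 = 40561.53

Total landed cost: CHF 40561.53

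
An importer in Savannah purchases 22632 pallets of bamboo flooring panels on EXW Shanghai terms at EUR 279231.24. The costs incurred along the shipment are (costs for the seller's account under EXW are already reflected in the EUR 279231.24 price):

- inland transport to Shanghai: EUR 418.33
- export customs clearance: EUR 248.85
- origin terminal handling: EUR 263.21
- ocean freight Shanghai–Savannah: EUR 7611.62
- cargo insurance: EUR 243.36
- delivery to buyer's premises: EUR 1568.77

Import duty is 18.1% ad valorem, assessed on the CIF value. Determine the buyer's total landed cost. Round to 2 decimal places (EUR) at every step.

EXW: the seller makes goods available at their premises; the buyer bears all onward costs.
CIF value = EXW price + inland to port + export clearance + origin terminal + freight + insurance = 279231.24 + 418.33 + 248.85 + 263.21 + 7611.62 + 243.36 = 288016.61
Import duty = 288016.61 × 18.1% = 52131.01
Buyer bears: inland to port 418.33 + export clearance 248.85 + origin terminal 263.21 + freight 7611.62 + insurance 243.36 + delivery 1568.77 + duty 52131.01 = 62485.15
Landed cost = invoice 279231.24 + 62485.15 = 341716.39

Total landed cost: EUR 341716.39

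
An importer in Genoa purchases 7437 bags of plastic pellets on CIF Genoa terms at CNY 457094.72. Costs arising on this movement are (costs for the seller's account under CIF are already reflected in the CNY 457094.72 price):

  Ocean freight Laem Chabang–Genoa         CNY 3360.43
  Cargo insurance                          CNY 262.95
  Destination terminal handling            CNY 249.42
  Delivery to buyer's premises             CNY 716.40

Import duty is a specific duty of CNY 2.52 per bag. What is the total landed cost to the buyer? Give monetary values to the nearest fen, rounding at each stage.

Total landed cost: CNY 476801.78

CIF: the seller pays costs through ocean freight and marine insurance to the destination port.
Already in the invoice (seller's account under CIF): freight, insurance — exclude.
The CIF price already equals the CIF value: 457094.72
Import duty = 7437 × 2.52 = 18741.24
Buyer bears: destination terminal 249.42 + delivery 716.40 + duty 18741.24 = 19707.06
Landed cost = invoice 457094.72 + 19707.06 = 476801.78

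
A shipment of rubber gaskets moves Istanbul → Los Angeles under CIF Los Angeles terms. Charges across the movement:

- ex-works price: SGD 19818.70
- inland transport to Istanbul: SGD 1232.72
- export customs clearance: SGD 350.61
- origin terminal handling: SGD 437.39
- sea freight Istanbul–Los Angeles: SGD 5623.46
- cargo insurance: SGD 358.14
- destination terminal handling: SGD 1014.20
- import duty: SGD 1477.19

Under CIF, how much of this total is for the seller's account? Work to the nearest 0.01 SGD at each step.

Seller's account: SGD 27821.02

CIF: the seller pays costs through ocean freight and marine insurance to the destination port.
Seller's account: goods 19818.70 + inland to port 1232.72 + export clearance 350.61 + origin terminal 437.39 + freight 5623.46 + insurance 358.14 = 27821.02
Buyer's account: destination terminal 1014.20 + duty 1477.19 = 2491.39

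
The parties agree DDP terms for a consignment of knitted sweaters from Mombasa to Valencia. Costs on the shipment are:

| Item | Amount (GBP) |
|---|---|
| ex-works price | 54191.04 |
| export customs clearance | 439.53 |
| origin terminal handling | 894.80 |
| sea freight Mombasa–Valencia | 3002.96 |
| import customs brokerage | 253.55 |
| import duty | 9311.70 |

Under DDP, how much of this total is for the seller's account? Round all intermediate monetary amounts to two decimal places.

DDP: the seller bears all costs including import duty.
Seller's account: goods 54191.04 + export clearance 439.53 + origin terminal 894.80 + freight 3002.96 + brokerage 253.55 + duty 9311.70 = 68093.58
Buyer's account: 0.00

Seller's account: GBP 68093.58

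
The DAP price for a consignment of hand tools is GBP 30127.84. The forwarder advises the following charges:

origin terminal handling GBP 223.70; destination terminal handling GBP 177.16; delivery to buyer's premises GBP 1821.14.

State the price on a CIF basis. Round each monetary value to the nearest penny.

CIF price: GBP 28129.54

Not relevant to the conversion: origin terminal — on the seller under both DAP and CIF; already in the DAP price and stays in the CIF price.
From DAP to CIF, the seller no longer bears: destination terminal, delivery.
CIF price = 30127.84 − 177.16 − 1821.14 = 28129.54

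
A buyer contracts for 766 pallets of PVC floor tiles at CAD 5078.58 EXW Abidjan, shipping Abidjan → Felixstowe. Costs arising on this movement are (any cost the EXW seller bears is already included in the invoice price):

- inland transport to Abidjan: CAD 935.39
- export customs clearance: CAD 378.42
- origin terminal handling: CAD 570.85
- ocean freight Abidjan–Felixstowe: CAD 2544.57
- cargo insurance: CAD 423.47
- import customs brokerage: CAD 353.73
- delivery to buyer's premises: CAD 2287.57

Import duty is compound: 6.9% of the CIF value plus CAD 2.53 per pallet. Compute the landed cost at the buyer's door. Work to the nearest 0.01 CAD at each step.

Total landed cost: CAD 15195.82

EXW: the seller makes goods available at their premises; the buyer bears all onward costs.
CIF value = EXW price + inland to port + export clearance + origin terminal + freight + insurance = 5078.58 + 935.39 + 378.42 + 570.85 + 2544.57 + 423.47 = 9931.28
Ad valorem component: 9931.28 × 6.9% = 685.26
Specific component: 766 × 2.53 = 1937.98
Import duty = 685.26 + 1937.98 = 2623.24
Buyer bears: inland to port 935.39 + export clearance 378.42 + origin terminal 570.85 + freight 2544.57 + insurance 423.47 + brokerage 353.73 + delivery 2287.57 + duty 2623.24 = 10117.24
Landed cost = invoice 5078.58 + 10117.24 = 15195.82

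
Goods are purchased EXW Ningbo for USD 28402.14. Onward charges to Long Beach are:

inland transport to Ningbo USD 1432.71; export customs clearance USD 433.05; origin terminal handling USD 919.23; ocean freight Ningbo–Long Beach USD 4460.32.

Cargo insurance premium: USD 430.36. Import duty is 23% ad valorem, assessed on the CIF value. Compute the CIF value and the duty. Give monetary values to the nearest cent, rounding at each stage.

CIF value: USD 36077.81; import duty: USD 8297.90

CIF = EXW price + pre-shipment costs + freight + insurance
CIF = 28402.14 + 1432.71 + 433.05 + 919.23 + 4460.32 + 430.36 = 36077.81
Import duty = 36077.81 × 23% = 8297.90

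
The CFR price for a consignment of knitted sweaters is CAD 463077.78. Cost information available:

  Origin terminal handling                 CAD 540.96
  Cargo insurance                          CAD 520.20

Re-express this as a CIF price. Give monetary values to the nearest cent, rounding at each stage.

Not relevant to the conversion: origin terminal — on the seller under both CFR and CIF; already in the CFR price and stays in the CIF price.
From CFR to CIF, the seller additionally bears: insurance.
CIF price = 463077.78 + 520.20 = 463597.98

CIF price: CAD 463597.98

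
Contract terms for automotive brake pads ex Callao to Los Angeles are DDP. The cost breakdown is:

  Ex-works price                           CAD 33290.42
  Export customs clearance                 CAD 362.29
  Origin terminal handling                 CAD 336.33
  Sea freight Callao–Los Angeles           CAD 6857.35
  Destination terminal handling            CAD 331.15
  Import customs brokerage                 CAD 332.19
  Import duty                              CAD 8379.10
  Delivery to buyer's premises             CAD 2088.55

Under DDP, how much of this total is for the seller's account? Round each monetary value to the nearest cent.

Seller's account: CAD 51977.38

DDP: the seller bears all costs including import duty.
Seller's account: goods 33290.42 + export clearance 362.29 + origin terminal 336.33 + freight 6857.35 + destination terminal 331.15 + brokerage 332.19 + duty 8379.10 + delivery 2088.55 = 51977.38
Buyer's account: 0.00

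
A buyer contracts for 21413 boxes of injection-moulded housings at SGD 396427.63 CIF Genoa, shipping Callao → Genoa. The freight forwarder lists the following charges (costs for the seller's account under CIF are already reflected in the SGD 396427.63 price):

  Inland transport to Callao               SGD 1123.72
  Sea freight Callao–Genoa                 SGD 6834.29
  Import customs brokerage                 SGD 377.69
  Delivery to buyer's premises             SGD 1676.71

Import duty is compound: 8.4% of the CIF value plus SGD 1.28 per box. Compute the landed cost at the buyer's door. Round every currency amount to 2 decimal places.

CIF: the seller pays costs through ocean freight and marine insurance to the destination port.
Already in the invoice (seller's account under CIF): inland to port, freight — exclude.
The CIF price already equals the CIF value: 396427.63
Ad valorem component: 396427.63 × 8.4% = 33299.92
Specific component: 21413 × 1.28 = 27408.64
Import duty = 33299.92 + 27408.64 = 60708.56
Buyer bears: brokerage 377.69 + delivery 1676.71 + duty 60708.56 = 62762.96
Landed cost = invoice 396427.63 + 62762.96 = 459190.59

Total landed cost: SGD 459190.59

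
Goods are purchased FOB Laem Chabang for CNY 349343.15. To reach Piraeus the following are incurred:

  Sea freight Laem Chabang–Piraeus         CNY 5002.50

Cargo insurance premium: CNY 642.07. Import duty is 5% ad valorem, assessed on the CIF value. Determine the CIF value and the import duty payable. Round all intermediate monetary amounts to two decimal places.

CIF value: CNY 354987.72; import duty: CNY 17749.39

CIF = FOB price + freight + insurance
CIF = 349343.15 + 5002.50 + 642.07 = 354987.72
Import duty = 354987.72 × 5% = 17749.39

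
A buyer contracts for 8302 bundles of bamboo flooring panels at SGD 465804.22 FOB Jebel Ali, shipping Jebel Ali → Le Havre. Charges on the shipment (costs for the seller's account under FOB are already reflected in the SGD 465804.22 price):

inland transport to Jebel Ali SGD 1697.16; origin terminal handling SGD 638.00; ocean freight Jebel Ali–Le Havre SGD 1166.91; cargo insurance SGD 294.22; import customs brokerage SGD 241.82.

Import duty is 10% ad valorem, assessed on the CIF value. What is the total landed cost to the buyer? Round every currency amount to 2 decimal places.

Total landed cost: SGD 514233.71

FOB: the seller bears costs until goods are on board at the origin port; the buyer bears freight, insurance and all costs thereafter.
Already in the invoice (seller's account under FOB): inland to port, origin terminal — exclude.
CIF value = FOB price + freight + insurance = 465804.22 + 1166.91 + 294.22 = 467265.35
Import duty = 467265.35 × 10% = 46726.54
Buyer bears: freight 1166.91 + insurance 294.22 + brokerage 241.82 + duty 46726.54 = 48429.49
Landed cost = invoice 465804.22 + 48429.49 = 514233.71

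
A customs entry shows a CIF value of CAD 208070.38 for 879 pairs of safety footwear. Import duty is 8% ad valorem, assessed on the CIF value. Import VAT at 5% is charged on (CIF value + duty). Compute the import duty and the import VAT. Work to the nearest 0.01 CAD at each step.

Import duty: CAD 16645.63; import VAT: CAD 11235.80

Import duty = 208070.38 × 8% = 16645.63
VAT base = CIF + duty = 208070.38 + 16645.63 = 224716.01
Import VAT = 224716.01 × 5% = 11235.80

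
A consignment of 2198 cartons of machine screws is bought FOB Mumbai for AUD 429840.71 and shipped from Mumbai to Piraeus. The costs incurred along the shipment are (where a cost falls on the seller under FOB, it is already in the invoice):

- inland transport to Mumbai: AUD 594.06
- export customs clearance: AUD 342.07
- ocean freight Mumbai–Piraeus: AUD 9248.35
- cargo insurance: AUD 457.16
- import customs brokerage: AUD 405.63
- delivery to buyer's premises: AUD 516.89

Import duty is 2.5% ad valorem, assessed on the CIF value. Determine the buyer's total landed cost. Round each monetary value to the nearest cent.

Total landed cost: AUD 451457.40

FOB: the seller bears costs until goods are on board at the origin port; the buyer bears freight, insurance and all costs thereafter.
Already in the invoice (seller's account under FOB): inland to port, export clearance — exclude.
CIF value = FOB price + freight + insurance = 429840.71 + 9248.35 + 457.16 = 439546.22
Import duty = 439546.22 × 2.5% = 10988.66
Buyer bears: freight 9248.35 + insurance 457.16 + brokerage 405.63 + delivery 516.89 + duty 10988.66 = 21616.69
Landed cost = invoice 429840.71 + 21616.69 = 451457.40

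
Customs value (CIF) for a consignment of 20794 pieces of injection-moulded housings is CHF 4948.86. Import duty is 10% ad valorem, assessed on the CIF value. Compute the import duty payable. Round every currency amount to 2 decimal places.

Import duty = 4948.86 × 10% = 494.89

Import duty: CHF 494.89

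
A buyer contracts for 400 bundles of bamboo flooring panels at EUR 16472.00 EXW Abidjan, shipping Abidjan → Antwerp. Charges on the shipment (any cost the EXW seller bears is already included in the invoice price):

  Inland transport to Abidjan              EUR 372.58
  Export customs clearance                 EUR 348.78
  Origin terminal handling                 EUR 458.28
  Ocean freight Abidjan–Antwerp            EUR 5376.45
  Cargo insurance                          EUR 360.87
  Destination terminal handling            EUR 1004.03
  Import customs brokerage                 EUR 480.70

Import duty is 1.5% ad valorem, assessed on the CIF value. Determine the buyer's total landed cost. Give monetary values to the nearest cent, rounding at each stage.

EXW: the seller makes goods available at their premises; the buyer bears all onward costs.
CIF value = EXW price + inland to port + export clearance + origin terminal + freight + insurance = 16472.00 + 372.58 + 348.78 + 458.28 + 5376.45 + 360.87 = 23388.96
Import duty = 23388.96 × 1.5% = 350.83
Buyer bears: inland to port 372.58 + export clearance 348.78 + origin terminal 458.28 + freight 5376.45 + insurance 360.87 + destination terminal 1004.03 + brokerage 480.70 + duty 350.83 = 8752.52
Landed cost = invoice 16472.00 + 8752.52 = 25224.52

Total landed cost: EUR 25224.52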